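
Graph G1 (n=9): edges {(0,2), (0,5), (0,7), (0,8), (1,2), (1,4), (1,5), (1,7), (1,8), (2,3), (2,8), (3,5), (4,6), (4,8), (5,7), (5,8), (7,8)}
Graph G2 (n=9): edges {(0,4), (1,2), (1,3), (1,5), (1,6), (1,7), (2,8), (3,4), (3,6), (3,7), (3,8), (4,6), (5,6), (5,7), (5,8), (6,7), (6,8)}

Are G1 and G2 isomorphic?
Yes, isomorphic

The graphs are isomorphic.
One valid mapping φ: V(G1) → V(G2): 0→5, 1→3, 2→8, 3→2, 4→4, 5→1, 6→0, 7→7, 8→6

Verify φ preserves adjacency — for each edge of G1, its image is an edge of G2:
  (0,2) → (φ(0),φ(2)) = (5,8) ∈ E(G2) ✓
  (0,5) → (φ(0),φ(5)) = (1,5) ∈ E(G2) ✓
  (0,7) → (φ(0),φ(7)) = (5,7) ∈ E(G2) ✓
  (0,8) → (φ(0),φ(8)) = (5,6) ∈ E(G2) ✓
  (1,2) → (φ(1),φ(2)) = (3,8) ∈ E(G2) ✓
  (1,4) → (φ(1),φ(4)) = (3,4) ∈ E(G2) ✓
  (1,5) → (φ(1),φ(5)) = (1,3) ∈ E(G2) ✓
  (1,7) → (φ(1),φ(7)) = (3,7) ∈ E(G2) ✓
  (1,8) → (φ(1),φ(8)) = (3,6) ∈ E(G2) ✓
  (2,3) → (φ(2),φ(3)) = (2,8) ∈ E(G2) ✓
  (2,8) → (φ(2),φ(8)) = (6,8) ∈ E(G2) ✓
  (3,5) → (φ(3),φ(5)) = (1,2) ∈ E(G2) ✓
  (4,6) → (φ(4),φ(6)) = (0,4) ∈ E(G2) ✓
  (4,8) → (φ(4),φ(8)) = (4,6) ∈ E(G2) ✓
  (5,7) → (φ(5),φ(7)) = (1,7) ∈ E(G2) ✓
  (5,8) → (φ(5),φ(8)) = (1,6) ∈ E(G2) ✓
  (7,8) → (φ(7),φ(8)) = (6,7) ∈ E(G2) ✓
All 17 edges of G1 map to edges of G2, and |E(G1)| = |E(G2)| = 17, so φ is a bijection on edges as well as vertices. Hence G1 ≅ G2.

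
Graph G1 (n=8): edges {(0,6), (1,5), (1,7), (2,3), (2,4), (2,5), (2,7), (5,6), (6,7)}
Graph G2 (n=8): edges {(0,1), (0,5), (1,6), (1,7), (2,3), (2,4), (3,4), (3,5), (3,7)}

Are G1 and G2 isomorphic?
No, not isomorphic

The graphs are NOT isomorphic.

Degrees in G1: deg(0)=1, deg(1)=2, deg(2)=4, deg(3)=1, deg(4)=1, deg(5)=3, deg(6)=3, deg(7)=3.
Sorted degree sequence of G1: [4, 3, 3, 3, 2, 1, 1, 1].
Degrees in G2: deg(0)=2, deg(1)=3, deg(2)=2, deg(3)=4, deg(4)=2, deg(5)=2, deg(6)=1, deg(7)=2.
Sorted degree sequence of G2: [4, 3, 2, 2, 2, 2, 2, 1].
The (sorted) degree sequence is an isomorphism invariant, so since G1 and G2 have different degree sequences they cannot be isomorphic.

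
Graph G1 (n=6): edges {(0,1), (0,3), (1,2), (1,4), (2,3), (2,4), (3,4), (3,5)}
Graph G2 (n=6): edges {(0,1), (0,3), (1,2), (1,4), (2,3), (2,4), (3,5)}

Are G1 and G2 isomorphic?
No, not isomorphic

The graphs are NOT isomorphic.

Counting edges: G1 has 8 edge(s); G2 has 7 edge(s).
Edge count is an isomorphism invariant (a bijection on vertices induces a bijection on edges), so differing edge counts rule out isomorphism.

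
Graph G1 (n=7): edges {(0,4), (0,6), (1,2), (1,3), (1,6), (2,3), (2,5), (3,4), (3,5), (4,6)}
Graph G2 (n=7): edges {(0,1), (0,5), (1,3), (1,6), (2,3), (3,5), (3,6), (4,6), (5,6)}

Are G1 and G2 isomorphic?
No, not isomorphic

The graphs are NOT isomorphic.

Counting triangles (3-cliques): G1 has 3, G2 has 2.
Triangle count is an isomorphism invariant, so differing triangle counts rule out isomorphism.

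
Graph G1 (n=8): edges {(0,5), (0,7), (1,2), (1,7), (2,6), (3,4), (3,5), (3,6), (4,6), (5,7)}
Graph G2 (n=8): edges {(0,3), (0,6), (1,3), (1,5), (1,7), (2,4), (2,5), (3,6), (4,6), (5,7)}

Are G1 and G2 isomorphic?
Yes, isomorphic

The graphs are isomorphic.
One valid mapping φ: V(G1) → V(G2): 0→7, 1→2, 2→4, 3→3, 4→0, 5→1, 6→6, 7→5

Verify φ preserves adjacency — for each edge of G1, its image is an edge of G2:
  (0,5) → (φ(0),φ(5)) = (1,7) ∈ E(G2) ✓
  (0,7) → (φ(0),φ(7)) = (5,7) ∈ E(G2) ✓
  (1,2) → (φ(1),φ(2)) = (2,4) ∈ E(G2) ✓
  (1,7) → (φ(1),φ(7)) = (2,5) ∈ E(G2) ✓
  (2,6) → (φ(2),φ(6)) = (4,6) ∈ E(G2) ✓
  (3,4) → (φ(3),φ(4)) = (0,3) ∈ E(G2) ✓
  (3,5) → (φ(3),φ(5)) = (1,3) ∈ E(G2) ✓
  (3,6) → (φ(3),φ(6)) = (3,6) ∈ E(G2) ✓
  (4,6) → (φ(4),φ(6)) = (0,6) ∈ E(G2) ✓
  (5,7) → (φ(5),φ(7)) = (1,5) ∈ E(G2) ✓
All 10 edges of G1 map to edges of G2, and |E(G1)| = |E(G2)| = 10, so φ is a bijection on edges as well as vertices. Hence G1 ≅ G2.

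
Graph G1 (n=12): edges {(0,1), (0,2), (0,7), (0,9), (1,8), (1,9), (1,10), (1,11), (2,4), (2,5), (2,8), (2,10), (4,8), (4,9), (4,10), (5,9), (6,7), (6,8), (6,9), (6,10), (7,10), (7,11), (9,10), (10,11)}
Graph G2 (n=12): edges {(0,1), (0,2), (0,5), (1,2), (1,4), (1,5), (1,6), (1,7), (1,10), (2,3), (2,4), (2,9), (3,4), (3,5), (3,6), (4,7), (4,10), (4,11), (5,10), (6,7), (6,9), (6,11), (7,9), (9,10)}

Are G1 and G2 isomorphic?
Yes, isomorphic

The graphs are isomorphic.
One valid mapping φ: V(G1) → V(G2): 0→3, 1→2, 2→6, 3→8, 4→7, 5→11, 6→10, 7→5, 8→9, 9→4, 10→1, 11→0

Verify φ preserves adjacency — for each edge of G1, its image is an edge of G2:
  (0,1) → (φ(0),φ(1)) = (2,3) ∈ E(G2) ✓
  (0,2) → (φ(0),φ(2)) = (3,6) ∈ E(G2) ✓
  (0,7) → (φ(0),φ(7)) = (3,5) ∈ E(G2) ✓
  (0,9) → (φ(0),φ(9)) = (3,4) ∈ E(G2) ✓
  (1,8) → (φ(1),φ(8)) = (2,9) ∈ E(G2) ✓
  (1,9) → (φ(1),φ(9)) = (2,4) ∈ E(G2) ✓
  (1,10) → (φ(1),φ(10)) = (1,2) ∈ E(G2) ✓
  (1,11) → (φ(1),φ(11)) = (0,2) ∈ E(G2) ✓
  (2,4) → (φ(2),φ(4)) = (6,7) ∈ E(G2) ✓
  (2,5) → (φ(2),φ(5)) = (6,11) ∈ E(G2) ✓
  (2,8) → (φ(2),φ(8)) = (6,9) ∈ E(G2) ✓
  (2,10) → (φ(2),φ(10)) = (1,6) ∈ E(G2) ✓
  (4,8) → (φ(4),φ(8)) = (7,9) ∈ E(G2) ✓
  (4,9) → (φ(4),φ(9)) = (4,7) ∈ E(G2) ✓
  (4,10) → (φ(4),φ(10)) = (1,7) ∈ E(G2) ✓
  (5,9) → (φ(5),φ(9)) = (4,11) ∈ E(G2) ✓
  (6,7) → (φ(6),φ(7)) = (5,10) ∈ E(G2) ✓
  (6,8) → (φ(6),φ(8)) = (9,10) ∈ E(G2) ✓
  (6,9) → (φ(6),φ(9)) = (4,10) ∈ E(G2) ✓
  (6,10) → (φ(6),φ(10)) = (1,10) ∈ E(G2) ✓
  (7,10) → (φ(7),φ(10)) = (1,5) ∈ E(G2) ✓
  (7,11) → (φ(7),φ(11)) = (0,5) ∈ E(G2) ✓
  (9,10) → (φ(9),φ(10)) = (1,4) ∈ E(G2) ✓
  (10,11) → (φ(10),φ(11)) = (0,1) ∈ E(G2) ✓
All 24 edges of G1 map to edges of G2, and |E(G1)| = |E(G2)| = 24, so φ is a bijection on edges as well as vertices. Hence G1 ≅ G2.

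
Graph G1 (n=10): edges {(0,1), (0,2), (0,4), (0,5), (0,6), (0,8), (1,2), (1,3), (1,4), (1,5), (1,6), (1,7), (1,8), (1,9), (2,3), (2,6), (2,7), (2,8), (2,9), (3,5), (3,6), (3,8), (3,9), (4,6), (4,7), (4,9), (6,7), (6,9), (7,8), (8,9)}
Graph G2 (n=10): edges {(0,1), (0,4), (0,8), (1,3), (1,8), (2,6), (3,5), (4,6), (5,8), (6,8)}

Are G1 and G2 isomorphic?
No, not isomorphic

The graphs are NOT isomorphic.

Connected components of G1: 1 component(s) with vertex sets [[0, 1, 2, 3, 4, 5, 6, 7, 8, 9]], sizes [10].
Connected components of G2: 3 component(s) with vertex sets [[7], [9], [0, 1, 2, 3, 4, 5, 6, 8]], sizes [1, 1, 8].
The number of connected components (and the multiset of component sizes) is an isomorphism invariant — an isomorphism maps each component of G1 bijectively onto a component of G2. Since G1 has 1 component(s) and G2 has 3, they cannot be isomorphic.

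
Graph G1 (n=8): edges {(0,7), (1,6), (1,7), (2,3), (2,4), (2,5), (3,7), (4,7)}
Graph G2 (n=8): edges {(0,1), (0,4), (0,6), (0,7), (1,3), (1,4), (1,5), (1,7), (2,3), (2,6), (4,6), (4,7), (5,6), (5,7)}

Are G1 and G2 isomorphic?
No, not isomorphic

The graphs are NOT isomorphic.

Counting triangles (3-cliques): G1 has 0, G2 has 6.
Triangle count is an isomorphism invariant, so differing triangle counts rule out isomorphism.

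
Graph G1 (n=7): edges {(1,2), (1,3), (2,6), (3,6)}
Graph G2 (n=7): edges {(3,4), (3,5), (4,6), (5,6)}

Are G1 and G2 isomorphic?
Yes, isomorphic

The graphs are isomorphic.
One valid mapping φ: V(G1) → V(G2): 0→0, 1→4, 2→3, 3→6, 4→1, 5→2, 6→5

Verify φ preserves adjacency — for each edge of G1, its image is an edge of G2:
  (1,2) → (φ(1),φ(2)) = (3,4) ∈ E(G2) ✓
  (1,3) → (φ(1),φ(3)) = (4,6) ∈ E(G2) ✓
  (2,6) → (φ(2),φ(6)) = (3,5) ∈ E(G2) ✓
  (3,6) → (φ(3),φ(6)) = (5,6) ∈ E(G2) ✓
All 4 edges of G1 map to edges of G2, and |E(G1)| = |E(G2)| = 4, so φ is a bijection on edges as well as vertices. Hence G1 ≅ G2.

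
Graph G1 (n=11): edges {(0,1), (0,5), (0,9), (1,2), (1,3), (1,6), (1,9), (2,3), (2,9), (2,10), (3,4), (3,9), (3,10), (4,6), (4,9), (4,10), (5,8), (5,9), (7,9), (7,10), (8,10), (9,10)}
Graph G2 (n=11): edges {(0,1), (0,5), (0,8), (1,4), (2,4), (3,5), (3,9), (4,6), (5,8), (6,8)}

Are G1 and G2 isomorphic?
No, not isomorphic

The graphs are NOT isomorphic.

Connected components of G1: 1 component(s) with vertex sets [[0, 1, 2, 3, 4, 5, 6, 7, 8, 9, 10]], sizes [11].
Connected components of G2: 3 component(s) with vertex sets [[7], [10], [0, 1, 2, 3, 4, 5, 6, 8, 9]], sizes [1, 1, 9].
The number of connected components (and the multiset of component sizes) is an isomorphism invariant — an isomorphism maps each component of G1 bijectively onto a component of G2. Since G1 has 1 component(s) and G2 has 3, they cannot be isomorphic.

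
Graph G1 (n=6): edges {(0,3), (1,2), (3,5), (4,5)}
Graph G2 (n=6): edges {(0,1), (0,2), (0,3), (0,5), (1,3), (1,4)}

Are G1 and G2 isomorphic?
No, not isomorphic

The graphs are NOT isomorphic.

Counting triangles (3-cliques): G1 has 0, G2 has 1.
Triangle count is an isomorphism invariant, so differing triangle counts rule out isomorphism.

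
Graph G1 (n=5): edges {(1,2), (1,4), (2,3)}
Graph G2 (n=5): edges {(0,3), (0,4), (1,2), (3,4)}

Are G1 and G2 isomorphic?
No, not isomorphic

The graphs are NOT isomorphic.

Counting triangles (3-cliques): G1 has 0, G2 has 1.
Triangle count is an isomorphism invariant, so differing triangle counts rule out isomorphism.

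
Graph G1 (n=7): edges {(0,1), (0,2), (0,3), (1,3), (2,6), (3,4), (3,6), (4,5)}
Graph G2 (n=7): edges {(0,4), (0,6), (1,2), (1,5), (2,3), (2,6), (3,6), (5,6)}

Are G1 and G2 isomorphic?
Yes, isomorphic

The graphs are isomorphic.
One valid mapping φ: V(G1) → V(G2): 0→2, 1→3, 2→1, 3→6, 4→0, 5→4, 6→5

Verify φ preserves adjacency — for each edge of G1, its image is an edge of G2:
  (0,1) → (φ(0),φ(1)) = (2,3) ∈ E(G2) ✓
  (0,2) → (φ(0),φ(2)) = (1,2) ∈ E(G2) ✓
  (0,3) → (φ(0),φ(3)) = (2,6) ∈ E(G2) ✓
  (1,3) → (φ(1),φ(3)) = (3,6) ∈ E(G2) ✓
  (2,6) → (φ(2),φ(6)) = (1,5) ∈ E(G2) ✓
  (3,4) → (φ(3),φ(4)) = (0,6) ∈ E(G2) ✓
  (3,6) → (φ(3),φ(6)) = (5,6) ∈ E(G2) ✓
  (4,5) → (φ(4),φ(5)) = (0,4) ∈ E(G2) ✓
All 8 edges of G1 map to edges of G2, and |E(G1)| = |E(G2)| = 8, so φ is a bijection on edges as well as vertices. Hence G1 ≅ G2.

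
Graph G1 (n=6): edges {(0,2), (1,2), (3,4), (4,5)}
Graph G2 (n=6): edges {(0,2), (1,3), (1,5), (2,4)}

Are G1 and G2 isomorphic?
Yes, isomorphic

The graphs are isomorphic.
One valid mapping φ: V(G1) → V(G2): 0→4, 1→0, 2→2, 3→5, 4→1, 5→3

Verify φ preserves adjacency — for each edge of G1, its image is an edge of G2:
  (0,2) → (φ(0),φ(2)) = (2,4) ∈ E(G2) ✓
  (1,2) → (φ(1),φ(2)) = (0,2) ∈ E(G2) ✓
  (3,4) → (φ(3),φ(4)) = (1,5) ∈ E(G2) ✓
  (4,5) → (φ(4),φ(5)) = (1,3) ∈ E(G2) ✓
All 4 edges of G1 map to edges of G2, and |E(G1)| = |E(G2)| = 4, so φ is a bijection on edges as well as vertices. Hence G1 ≅ G2.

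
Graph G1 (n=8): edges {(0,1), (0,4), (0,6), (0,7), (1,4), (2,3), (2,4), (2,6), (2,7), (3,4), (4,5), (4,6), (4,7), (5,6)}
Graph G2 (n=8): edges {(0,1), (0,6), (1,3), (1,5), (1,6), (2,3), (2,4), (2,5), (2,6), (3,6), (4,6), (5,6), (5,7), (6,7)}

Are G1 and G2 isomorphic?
Yes, isomorphic

The graphs are isomorphic.
One valid mapping φ: V(G1) → V(G2): 0→1, 1→0, 2→2, 3→4, 4→6, 5→7, 6→5, 7→3

Verify φ preserves adjacency — for each edge of G1, its image is an edge of G2:
  (0,1) → (φ(0),φ(1)) = (0,1) ∈ E(G2) ✓
  (0,4) → (φ(0),φ(4)) = (1,6) ∈ E(G2) ✓
  (0,6) → (φ(0),φ(6)) = (1,5) ∈ E(G2) ✓
  (0,7) → (φ(0),φ(7)) = (1,3) ∈ E(G2) ✓
  (1,4) → (φ(1),φ(4)) = (0,6) ∈ E(G2) ✓
  (2,3) → (φ(2),φ(3)) = (2,4) ∈ E(G2) ✓
  (2,4) → (φ(2),φ(4)) = (2,6) ∈ E(G2) ✓
  (2,6) → (φ(2),φ(6)) = (2,5) ∈ E(G2) ✓
  (2,7) → (φ(2),φ(7)) = (2,3) ∈ E(G2) ✓
  (3,4) → (φ(3),φ(4)) = (4,6) ∈ E(G2) ✓
  (4,5) → (φ(4),φ(5)) = (6,7) ∈ E(G2) ✓
  (4,6) → (φ(4),φ(6)) = (5,6) ∈ E(G2) ✓
  (4,7) → (φ(4),φ(7)) = (3,6) ∈ E(G2) ✓
  (5,6) → (φ(5),φ(6)) = (5,7) ∈ E(G2) ✓
All 14 edges of G1 map to edges of G2, and |E(G1)| = |E(G2)| = 14, so φ is a bijection on edges as well as vertices. Hence G1 ≅ G2.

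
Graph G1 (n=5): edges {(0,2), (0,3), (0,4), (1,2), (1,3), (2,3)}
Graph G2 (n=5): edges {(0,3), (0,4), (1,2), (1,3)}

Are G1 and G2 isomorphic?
No, not isomorphic

The graphs are NOT isomorphic.

Counting edges: G1 has 6 edge(s); G2 has 4 edge(s).
Edge count is an isomorphism invariant (a bijection on vertices induces a bijection on edges), so differing edge counts rule out isomorphism.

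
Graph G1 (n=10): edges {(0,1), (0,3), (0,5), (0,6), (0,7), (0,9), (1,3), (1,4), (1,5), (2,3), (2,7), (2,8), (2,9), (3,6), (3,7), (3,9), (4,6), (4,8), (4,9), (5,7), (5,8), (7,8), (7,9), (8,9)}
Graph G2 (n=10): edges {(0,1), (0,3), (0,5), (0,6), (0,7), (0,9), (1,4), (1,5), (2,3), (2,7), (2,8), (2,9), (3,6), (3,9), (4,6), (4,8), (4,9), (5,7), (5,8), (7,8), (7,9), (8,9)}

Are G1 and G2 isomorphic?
No, not isomorphic

The graphs are NOT isomorphic.

Counting edges: G1 has 24 edge(s); G2 has 22 edge(s).
Edge count is an isomorphism invariant (a bijection on vertices induces a bijection on edges), so differing edge counts rule out isomorphism.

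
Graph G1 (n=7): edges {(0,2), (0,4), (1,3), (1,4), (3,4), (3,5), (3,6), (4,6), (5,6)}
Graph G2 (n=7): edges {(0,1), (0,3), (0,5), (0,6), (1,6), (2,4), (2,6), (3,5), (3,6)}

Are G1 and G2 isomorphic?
Yes, isomorphic

The graphs are isomorphic.
One valid mapping φ: V(G1) → V(G2): 0→2, 1→1, 2→4, 3→0, 4→6, 5→5, 6→3

Verify φ preserves adjacency — for each edge of G1, its image is an edge of G2:
  (0,2) → (φ(0),φ(2)) = (2,4) ∈ E(G2) ✓
  (0,4) → (φ(0),φ(4)) = (2,6) ∈ E(G2) ✓
  (1,3) → (φ(1),φ(3)) = (0,1) ∈ E(G2) ✓
  (1,4) → (φ(1),φ(4)) = (1,6) ∈ E(G2) ✓
  (3,4) → (φ(3),φ(4)) = (0,6) ∈ E(G2) ✓
  (3,5) → (φ(3),φ(5)) = (0,5) ∈ E(G2) ✓
  (3,6) → (φ(3),φ(6)) = (0,3) ∈ E(G2) ✓
  (4,6) → (φ(4),φ(6)) = (3,6) ∈ E(G2) ✓
  (5,6) → (φ(5),φ(6)) = (3,5) ∈ E(G2) ✓
All 9 edges of G1 map to edges of G2, and |E(G1)| = |E(G2)| = 9, so φ is a bijection on edges as well as vertices. Hence G1 ≅ G2.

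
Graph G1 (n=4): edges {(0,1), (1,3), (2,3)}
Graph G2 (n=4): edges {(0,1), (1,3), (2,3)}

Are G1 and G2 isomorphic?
Yes, isomorphic

The graphs are isomorphic.
One valid mapping φ: V(G1) → V(G2): 0→0, 1→1, 2→2, 3→3

Verify φ preserves adjacency — for each edge of G1, its image is an edge of G2:
  (0,1) → (φ(0),φ(1)) = (0,1) ∈ E(G2) ✓
  (1,3) → (φ(1),φ(3)) = (1,3) ∈ E(G2) ✓
  (2,3) → (φ(2),φ(3)) = (2,3) ∈ E(G2) ✓
All 3 edges of G1 map to edges of G2, and |E(G1)| = |E(G2)| = 3, so φ is a bijection on edges as well as vertices. Hence G1 ≅ G2.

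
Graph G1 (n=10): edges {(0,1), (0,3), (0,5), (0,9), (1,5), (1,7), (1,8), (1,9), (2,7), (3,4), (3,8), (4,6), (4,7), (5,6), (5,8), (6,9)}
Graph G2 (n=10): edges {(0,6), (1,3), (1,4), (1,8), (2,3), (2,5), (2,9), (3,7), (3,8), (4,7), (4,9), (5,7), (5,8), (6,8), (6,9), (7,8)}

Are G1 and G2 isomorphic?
Yes, isomorphic

The graphs are isomorphic.
One valid mapping φ: V(G1) → V(G2): 0→7, 1→8, 2→0, 3→4, 4→9, 5→3, 6→2, 7→6, 8→1, 9→5

Verify φ preserves adjacency — for each edge of G1, its image is an edge of G2:
  (0,1) → (φ(0),φ(1)) = (7,8) ∈ E(G2) ✓
  (0,3) → (φ(0),φ(3)) = (4,7) ∈ E(G2) ✓
  (0,5) → (φ(0),φ(5)) = (3,7) ∈ E(G2) ✓
  (0,9) → (φ(0),φ(9)) = (5,7) ∈ E(G2) ✓
  (1,5) → (φ(1),φ(5)) = (3,8) ∈ E(G2) ✓
  (1,7) → (φ(1),φ(7)) = (6,8) ∈ E(G2) ✓
  (1,8) → (φ(1),φ(8)) = (1,8) ∈ E(G2) ✓
  (1,9) → (φ(1),φ(9)) = (5,8) ∈ E(G2) ✓
  (2,7) → (φ(2),φ(7)) = (0,6) ∈ E(G2) ✓
  (3,4) → (φ(3),φ(4)) = (4,9) ∈ E(G2) ✓
  (3,8) → (φ(3),φ(8)) = (1,4) ∈ E(G2) ✓
  (4,6) → (φ(4),φ(6)) = (2,9) ∈ E(G2) ✓
  (4,7) → (φ(4),φ(7)) = (6,9) ∈ E(G2) ✓
  (5,6) → (φ(5),φ(6)) = (2,3) ∈ E(G2) ✓
  (5,8) → (φ(5),φ(8)) = (1,3) ∈ E(G2) ✓
  (6,9) → (φ(6),φ(9)) = (2,5) ∈ E(G2) ✓
All 16 edges of G1 map to edges of G2, and |E(G1)| = |E(G2)| = 16, so φ is a bijection on edges as well as vertices. Hence G1 ≅ G2.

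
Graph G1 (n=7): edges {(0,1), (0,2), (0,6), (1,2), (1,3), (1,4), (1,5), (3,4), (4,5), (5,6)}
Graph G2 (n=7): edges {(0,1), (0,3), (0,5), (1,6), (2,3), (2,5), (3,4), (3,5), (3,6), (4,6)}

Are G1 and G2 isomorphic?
Yes, isomorphic

The graphs are isomorphic.
One valid mapping φ: V(G1) → V(G2): 0→6, 1→3, 2→4, 3→2, 4→5, 5→0, 6→1

Verify φ preserves adjacency — for each edge of G1, its image is an edge of G2:
  (0,1) → (φ(0),φ(1)) = (3,6) ∈ E(G2) ✓
  (0,2) → (φ(0),φ(2)) = (4,6) ∈ E(G2) ✓
  (0,6) → (φ(0),φ(6)) = (1,6) ∈ E(G2) ✓
  (1,2) → (φ(1),φ(2)) = (3,4) ∈ E(G2) ✓
  (1,3) → (φ(1),φ(3)) = (2,3) ∈ E(G2) ✓
  (1,4) → (φ(1),φ(4)) = (3,5) ∈ E(G2) ✓
  (1,5) → (φ(1),φ(5)) = (0,3) ∈ E(G2) ✓
  (3,4) → (φ(3),φ(4)) = (2,5) ∈ E(G2) ✓
  (4,5) → (φ(4),φ(5)) = (0,5) ∈ E(G2) ✓
  (5,6) → (φ(5),φ(6)) = (0,1) ∈ E(G2) ✓
All 10 edges of G1 map to edges of G2, and |E(G1)| = |E(G2)| = 10, so φ is a bijection on edges as well as vertices. Hence G1 ≅ G2.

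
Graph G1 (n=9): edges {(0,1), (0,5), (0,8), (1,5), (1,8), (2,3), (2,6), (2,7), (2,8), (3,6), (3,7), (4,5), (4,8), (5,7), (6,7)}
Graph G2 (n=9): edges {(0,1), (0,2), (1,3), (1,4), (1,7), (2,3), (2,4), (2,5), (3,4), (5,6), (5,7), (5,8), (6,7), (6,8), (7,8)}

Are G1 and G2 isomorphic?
Yes, isomorphic

The graphs are isomorphic.
One valid mapping φ: V(G1) → V(G2): 0→3, 1→4, 2→7, 3→6, 4→0, 5→2, 6→8, 7→5, 8→1

Verify φ preserves adjacency — for each edge of G1, its image is an edge of G2:
  (0,1) → (φ(0),φ(1)) = (3,4) ∈ E(G2) ✓
  (0,5) → (φ(0),φ(5)) = (2,3) ∈ E(G2) ✓
  (0,8) → (φ(0),φ(8)) = (1,3) ∈ E(G2) ✓
  (1,5) → (φ(1),φ(5)) = (2,4) ∈ E(G2) ✓
  (1,8) → (φ(1),φ(8)) = (1,4) ∈ E(G2) ✓
  (2,3) → (φ(2),φ(3)) = (6,7) ∈ E(G2) ✓
  (2,6) → (φ(2),φ(6)) = (7,8) ∈ E(G2) ✓
  (2,7) → (φ(2),φ(7)) = (5,7) ∈ E(G2) ✓
  (2,8) → (φ(2),φ(8)) = (1,7) ∈ E(G2) ✓
  (3,6) → (φ(3),φ(6)) = (6,8) ∈ E(G2) ✓
  (3,7) → (φ(3),φ(7)) = (5,6) ∈ E(G2) ✓
  (4,5) → (φ(4),φ(5)) = (0,2) ∈ E(G2) ✓
  (4,8) → (φ(4),φ(8)) = (0,1) ∈ E(G2) ✓
  (5,7) → (φ(5),φ(7)) = (2,5) ∈ E(G2) ✓
  (6,7) → (φ(6),φ(7)) = (5,8) ∈ E(G2) ✓
All 15 edges of G1 map to edges of G2, and |E(G1)| = |E(G2)| = 15, so φ is a bijection on edges as well as vertices. Hence G1 ≅ G2.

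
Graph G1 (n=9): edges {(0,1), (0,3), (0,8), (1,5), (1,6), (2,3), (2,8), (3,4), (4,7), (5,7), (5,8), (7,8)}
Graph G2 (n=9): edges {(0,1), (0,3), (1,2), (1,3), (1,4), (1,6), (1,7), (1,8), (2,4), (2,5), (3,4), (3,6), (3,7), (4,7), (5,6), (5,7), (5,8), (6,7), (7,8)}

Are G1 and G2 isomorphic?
No, not isomorphic

The graphs are NOT isomorphic.

Counting triangles (3-cliques): G1 has 1, G2 has 12.
Triangle count is an isomorphism invariant, so differing triangle counts rule out isomorphism.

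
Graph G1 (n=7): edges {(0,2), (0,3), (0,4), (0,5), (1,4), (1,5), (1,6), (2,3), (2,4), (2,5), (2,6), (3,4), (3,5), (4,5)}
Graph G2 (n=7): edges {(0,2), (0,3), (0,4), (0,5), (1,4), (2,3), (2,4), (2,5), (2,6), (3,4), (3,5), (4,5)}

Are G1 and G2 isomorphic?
No, not isomorphic

The graphs are NOT isomorphic.

Counting edges: G1 has 14 edge(s); G2 has 12 edge(s).
Edge count is an isomorphism invariant (a bijection on vertices induces a bijection on edges), so differing edge counts rule out isomorphism.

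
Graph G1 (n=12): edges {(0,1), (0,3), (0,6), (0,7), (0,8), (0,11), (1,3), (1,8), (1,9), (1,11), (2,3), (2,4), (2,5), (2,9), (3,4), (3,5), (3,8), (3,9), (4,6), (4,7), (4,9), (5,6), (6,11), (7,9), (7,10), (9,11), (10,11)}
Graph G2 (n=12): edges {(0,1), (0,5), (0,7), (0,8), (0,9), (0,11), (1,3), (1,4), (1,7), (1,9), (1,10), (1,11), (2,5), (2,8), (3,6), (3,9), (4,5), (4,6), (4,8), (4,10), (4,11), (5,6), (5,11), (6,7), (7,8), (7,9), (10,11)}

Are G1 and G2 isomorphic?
Yes, isomorphic

The graphs are isomorphic.
One valid mapping φ: V(G1) → V(G2): 0→4, 1→11, 2→9, 3→1, 4→7, 5→3, 6→6, 7→8, 8→10, 9→0, 10→2, 11→5

Verify φ preserves adjacency — for each edge of G1, its image is an edge of G2:
  (0,1) → (φ(0),φ(1)) = (4,11) ∈ E(G2) ✓
  (0,3) → (φ(0),φ(3)) = (1,4) ∈ E(G2) ✓
  (0,6) → (φ(0),φ(6)) = (4,6) ∈ E(G2) ✓
  (0,7) → (φ(0),φ(7)) = (4,8) ∈ E(G2) ✓
  (0,8) → (φ(0),φ(8)) = (4,10) ∈ E(G2) ✓
  (0,11) → (φ(0),φ(11)) = (4,5) ∈ E(G2) ✓
  (1,3) → (φ(1),φ(3)) = (1,11) ∈ E(G2) ✓
  (1,8) → (φ(1),φ(8)) = (10,11) ∈ E(G2) ✓
  (1,9) → (φ(1),φ(9)) = (0,11) ∈ E(G2) ✓
  (1,11) → (φ(1),φ(11)) = (5,11) ∈ E(G2) ✓
  (2,3) → (φ(2),φ(3)) = (1,9) ∈ E(G2) ✓
  (2,4) → (φ(2),φ(4)) = (7,9) ∈ E(G2) ✓
  (2,5) → (φ(2),φ(5)) = (3,9) ∈ E(G2) ✓
  (2,9) → (φ(2),φ(9)) = (0,9) ∈ E(G2) ✓
  (3,4) → (φ(3),φ(4)) = (1,7) ∈ E(G2) ✓
  (3,5) → (φ(3),φ(5)) = (1,3) ∈ E(G2) ✓
  (3,8) → (φ(3),φ(8)) = (1,10) ∈ E(G2) ✓
  (3,9) → (φ(3),φ(9)) = (0,1) ∈ E(G2) ✓
  (4,6) → (φ(4),φ(6)) = (6,7) ∈ E(G2) ✓
  (4,7) → (φ(4),φ(7)) = (7,8) ∈ E(G2) ✓
  (4,9) → (φ(4),φ(9)) = (0,7) ∈ E(G2) ✓
  (5,6) → (φ(5),φ(6)) = (3,6) ∈ E(G2) ✓
  (6,11) → (φ(6),φ(11)) = (5,6) ∈ E(G2) ✓
  (7,9) → (φ(7),φ(9)) = (0,8) ∈ E(G2) ✓
  (7,10) → (φ(7),φ(10)) = (2,8) ∈ E(G2) ✓
  (9,11) → (φ(9),φ(11)) = (0,5) ∈ E(G2) ✓
  (10,11) → (φ(10),φ(11)) = (2,5) ∈ E(G2) ✓
All 27 edges of G1 map to edges of G2, and |E(G1)| = |E(G2)| = 27, so φ is a bijection on edges as well as vertices. Hence G1 ≅ G2.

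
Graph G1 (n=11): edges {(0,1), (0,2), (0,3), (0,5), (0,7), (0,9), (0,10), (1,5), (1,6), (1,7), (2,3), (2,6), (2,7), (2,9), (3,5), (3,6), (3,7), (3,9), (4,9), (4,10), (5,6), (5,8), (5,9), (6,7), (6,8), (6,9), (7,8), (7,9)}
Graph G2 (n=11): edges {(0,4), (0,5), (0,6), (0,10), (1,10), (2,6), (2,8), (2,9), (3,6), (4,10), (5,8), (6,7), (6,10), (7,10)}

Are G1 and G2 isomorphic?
No, not isomorphic

The graphs are NOT isomorphic.

Degrees in G1: deg(0)=7, deg(1)=4, deg(2)=5, deg(3)=6, deg(4)=2, deg(5)=6, deg(6)=7, deg(7)=7, deg(8)=3, deg(9)=7, deg(10)=2.
Sorted degree sequence of G1: [7, 7, 7, 7, 6, 6, 5, 4, 3, 2, 2].
Degrees in G2: deg(0)=4, deg(1)=1, deg(2)=3, deg(3)=1, deg(4)=2, deg(5)=2, deg(6)=5, deg(7)=2, deg(8)=2, deg(9)=1, deg(10)=5.
Sorted degree sequence of G2: [5, 5, 4, 3, 2, 2, 2, 2, 1, 1, 1].
The (sorted) degree sequence is an isomorphism invariant, so since G1 and G2 have different degree sequences they cannot be isomorphic.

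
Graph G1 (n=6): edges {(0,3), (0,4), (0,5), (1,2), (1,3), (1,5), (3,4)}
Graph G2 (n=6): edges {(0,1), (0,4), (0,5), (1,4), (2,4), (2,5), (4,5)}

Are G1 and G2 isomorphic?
No, not isomorphic

The graphs are NOT isomorphic.

Counting triangles (3-cliques): G1 has 1, G2 has 3.
Triangle count is an isomorphism invariant, so differing triangle counts rule out isomorphism.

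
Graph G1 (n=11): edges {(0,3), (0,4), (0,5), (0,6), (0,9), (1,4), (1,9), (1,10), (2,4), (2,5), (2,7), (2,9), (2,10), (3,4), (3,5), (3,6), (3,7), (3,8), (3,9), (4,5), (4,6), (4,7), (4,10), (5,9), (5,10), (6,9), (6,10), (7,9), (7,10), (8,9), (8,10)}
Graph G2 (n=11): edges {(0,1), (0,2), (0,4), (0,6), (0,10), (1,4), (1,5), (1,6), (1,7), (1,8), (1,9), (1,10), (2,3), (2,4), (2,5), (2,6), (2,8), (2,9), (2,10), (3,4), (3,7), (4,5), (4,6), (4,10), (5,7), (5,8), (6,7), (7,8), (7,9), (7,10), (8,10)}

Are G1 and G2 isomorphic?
Yes, isomorphic

The graphs are isomorphic.
One valid mapping φ: V(G1) → V(G2): 0→0, 1→9, 2→8, 3→4, 4→1, 5→10, 6→6, 7→5, 8→3, 9→2, 10→7

Verify φ preserves adjacency — for each edge of G1, its image is an edge of G2:
  (0,3) → (φ(0),φ(3)) = (0,4) ∈ E(G2) ✓
  (0,4) → (φ(0),φ(4)) = (0,1) ∈ E(G2) ✓
  (0,5) → (φ(0),φ(5)) = (0,10) ∈ E(G2) ✓
  (0,6) → (φ(0),φ(6)) = (0,6) ∈ E(G2) ✓
  (0,9) → (φ(0),φ(9)) = (0,2) ∈ E(G2) ✓
  (1,4) → (φ(1),φ(4)) = (1,9) ∈ E(G2) ✓
  (1,9) → (φ(1),φ(9)) = (2,9) ∈ E(G2) ✓
  (1,10) → (φ(1),φ(10)) = (7,9) ∈ E(G2) ✓
  (2,4) → (φ(2),φ(4)) = (1,8) ∈ E(G2) ✓
  (2,5) → (φ(2),φ(5)) = (8,10) ∈ E(G2) ✓
  (2,7) → (φ(2),φ(7)) = (5,8) ∈ E(G2) ✓
  (2,9) → (φ(2),φ(9)) = (2,8) ∈ E(G2) ✓
  (2,10) → (φ(2),φ(10)) = (7,8) ∈ E(G2) ✓
  (3,4) → (φ(3),φ(4)) = (1,4) ∈ E(G2) ✓
  (3,5) → (φ(3),φ(5)) = (4,10) ∈ E(G2) ✓
  (3,6) → (φ(3),φ(6)) = (4,6) ∈ E(G2) ✓
  (3,7) → (φ(3),φ(7)) = (4,5) ∈ E(G2) ✓
  (3,8) → (φ(3),φ(8)) = (3,4) ∈ E(G2) ✓
  (3,9) → (φ(3),φ(9)) = (2,4) ∈ E(G2) ✓
  (4,5) → (φ(4),φ(5)) = (1,10) ∈ E(G2) ✓
  (4,6) → (φ(4),φ(6)) = (1,6) ∈ E(G2) ✓
  (4,7) → (φ(4),φ(7)) = (1,5) ∈ E(G2) ✓
  (4,10) → (φ(4),φ(10)) = (1,7) ∈ E(G2) ✓
  (5,9) → (φ(5),φ(9)) = (2,10) ∈ E(G2) ✓
  (5,10) → (φ(5),φ(10)) = (7,10) ∈ E(G2) ✓
  (6,9) → (φ(6),φ(9)) = (2,6) ∈ E(G2) ✓
  (6,10) → (φ(6),φ(10)) = (6,7) ∈ E(G2) ✓
  (7,9) → (φ(7),φ(9)) = (2,5) ∈ E(G2) ✓
  (7,10) → (φ(7),φ(10)) = (5,7) ∈ E(G2) ✓
  (8,9) → (φ(8),φ(9)) = (2,3) ∈ E(G2) ✓
  (8,10) → (φ(8),φ(10)) = (3,7) ∈ E(G2) ✓
All 31 edges of G1 map to edges of G2, and |E(G1)| = |E(G2)| = 31, so φ is a bijection on edges as well as vertices. Hence G1 ≅ G2.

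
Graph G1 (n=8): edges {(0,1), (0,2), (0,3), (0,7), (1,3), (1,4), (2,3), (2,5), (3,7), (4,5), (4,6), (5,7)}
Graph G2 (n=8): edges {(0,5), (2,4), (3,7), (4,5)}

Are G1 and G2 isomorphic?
No, not isomorphic

The graphs are NOT isomorphic.

Connected components of G1: 1 component(s) with vertex sets [[0, 1, 2, 3, 4, 5, 6, 7]], sizes [8].
Connected components of G2: 4 component(s) with vertex sets [[1], [6], [3, 7], [0, 2, 4, 5]], sizes [1, 1, 2, 4].
The number of connected components (and the multiset of component sizes) is an isomorphism invariant — an isomorphism maps each component of G1 bijectively onto a component of G2. Since G1 has 1 component(s) and G2 has 4, they cannot be isomorphic.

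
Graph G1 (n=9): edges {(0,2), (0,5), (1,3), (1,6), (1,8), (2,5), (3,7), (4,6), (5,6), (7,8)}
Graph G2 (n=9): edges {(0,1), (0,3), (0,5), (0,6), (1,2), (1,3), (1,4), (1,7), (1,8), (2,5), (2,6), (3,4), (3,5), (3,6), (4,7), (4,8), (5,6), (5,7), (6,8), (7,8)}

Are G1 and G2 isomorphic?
No, not isomorphic

The graphs are NOT isomorphic.

Degrees in G1: deg(0)=2, deg(1)=3, deg(2)=2, deg(3)=2, deg(4)=1, deg(5)=3, deg(6)=3, deg(7)=2, deg(8)=2.
Sorted degree sequence of G1: [3, 3, 3, 2, 2, 2, 2, 2, 1].
Degrees in G2: deg(0)=4, deg(1)=6, deg(2)=3, deg(3)=5, deg(4)=4, deg(5)=5, deg(6)=5, deg(7)=4, deg(8)=4.
Sorted degree sequence of G2: [6, 5, 5, 5, 4, 4, 4, 4, 3].
The (sorted) degree sequence is an isomorphism invariant, so since G1 and G2 have different degree sequences they cannot be isomorphic.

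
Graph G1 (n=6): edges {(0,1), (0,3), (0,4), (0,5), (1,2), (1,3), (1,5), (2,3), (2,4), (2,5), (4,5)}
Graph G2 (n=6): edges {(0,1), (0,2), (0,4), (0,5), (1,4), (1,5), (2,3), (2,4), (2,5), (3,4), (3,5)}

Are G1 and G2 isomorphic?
Yes, isomorphic

The graphs are isomorphic.
One valid mapping φ: V(G1) → V(G2): 0→4, 1→0, 2→5, 3→1, 4→3, 5→2

Verify φ preserves adjacency — for each edge of G1, its image is an edge of G2:
  (0,1) → (φ(0),φ(1)) = (0,4) ∈ E(G2) ✓
  (0,3) → (φ(0),φ(3)) = (1,4) ∈ E(G2) ✓
  (0,4) → (φ(0),φ(4)) = (3,4) ∈ E(G2) ✓
  (0,5) → (φ(0),φ(5)) = (2,4) ∈ E(G2) ✓
  (1,2) → (φ(1),φ(2)) = (0,5) ∈ E(G2) ✓
  (1,3) → (φ(1),φ(3)) = (0,1) ∈ E(G2) ✓
  (1,5) → (φ(1),φ(5)) = (0,2) ∈ E(G2) ✓
  (2,3) → (φ(2),φ(3)) = (1,5) ∈ E(G2) ✓
  (2,4) → (φ(2),φ(4)) = (3,5) ∈ E(G2) ✓
  (2,5) → (φ(2),φ(5)) = (2,5) ∈ E(G2) ✓
  (4,5) → (φ(4),φ(5)) = (2,3) ∈ E(G2) ✓
All 11 edges of G1 map to edges of G2, and |E(G1)| = |E(G2)| = 11, so φ is a bijection on edges as well as vertices. Hence G1 ≅ G2.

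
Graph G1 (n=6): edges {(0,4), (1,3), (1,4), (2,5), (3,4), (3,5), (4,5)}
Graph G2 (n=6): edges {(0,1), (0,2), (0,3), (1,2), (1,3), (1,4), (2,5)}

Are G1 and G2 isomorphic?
Yes, isomorphic

The graphs are isomorphic.
One valid mapping φ: V(G1) → V(G2): 0→4, 1→3, 2→5, 3→0, 4→1, 5→2

Verify φ preserves adjacency — for each edge of G1, its image is an edge of G2:
  (0,4) → (φ(0),φ(4)) = (1,4) ∈ E(G2) ✓
  (1,3) → (φ(1),φ(3)) = (0,3) ∈ E(G2) ✓
  (1,4) → (φ(1),φ(4)) = (1,3) ∈ E(G2) ✓
  (2,5) → (φ(2),φ(5)) = (2,5) ∈ E(G2) ✓
  (3,4) → (φ(3),φ(4)) = (0,1) ∈ E(G2) ✓
  (3,5) → (φ(3),φ(5)) = (0,2) ∈ E(G2) ✓
  (4,5) → (φ(4),φ(5)) = (1,2) ∈ E(G2) ✓
All 7 edges of G1 map to edges of G2, and |E(G1)| = |E(G2)| = 7, so φ is a bijection on edges as well as vertices. Hence G1 ≅ G2.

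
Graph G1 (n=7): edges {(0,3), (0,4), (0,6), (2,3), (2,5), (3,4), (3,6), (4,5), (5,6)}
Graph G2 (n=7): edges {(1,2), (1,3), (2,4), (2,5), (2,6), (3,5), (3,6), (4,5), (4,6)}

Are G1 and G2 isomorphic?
Yes, isomorphic

The graphs are isomorphic.
One valid mapping φ: V(G1) → V(G2): 0→4, 1→0, 2→1, 3→2, 4→5, 5→3, 6→6

Verify φ preserves adjacency — for each edge of G1, its image is an edge of G2:
  (0,3) → (φ(0),φ(3)) = (2,4) ∈ E(G2) ✓
  (0,4) → (φ(0),φ(4)) = (4,5) ∈ E(G2) ✓
  (0,6) → (φ(0),φ(6)) = (4,6) ∈ E(G2) ✓
  (2,3) → (φ(2),φ(3)) = (1,2) ∈ E(G2) ✓
  (2,5) → (φ(2),φ(5)) = (1,3) ∈ E(G2) ✓
  (3,4) → (φ(3),φ(4)) = (2,5) ∈ E(G2) ✓
  (3,6) → (φ(3),φ(6)) = (2,6) ∈ E(G2) ✓
  (4,5) → (φ(4),φ(5)) = (3,5) ∈ E(G2) ✓
  (5,6) → (φ(5),φ(6)) = (3,6) ∈ E(G2) ✓
All 9 edges of G1 map to edges of G2, and |E(G1)| = |E(G2)| = 9, so φ is a bijection on edges as well as vertices. Hence G1 ≅ G2.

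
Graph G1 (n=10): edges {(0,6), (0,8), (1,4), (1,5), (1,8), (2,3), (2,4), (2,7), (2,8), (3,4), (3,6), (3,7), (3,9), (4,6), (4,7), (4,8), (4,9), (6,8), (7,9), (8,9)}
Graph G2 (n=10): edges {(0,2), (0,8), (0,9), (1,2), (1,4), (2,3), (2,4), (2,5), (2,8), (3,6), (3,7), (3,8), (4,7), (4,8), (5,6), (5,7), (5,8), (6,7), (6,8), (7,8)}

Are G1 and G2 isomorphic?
Yes, isomorphic

The graphs are isomorphic.
One valid mapping φ: V(G1) → V(G2): 0→1, 1→0, 2→3, 3→7, 4→8, 5→9, 6→4, 7→6, 8→2, 9→5

Verify φ preserves adjacency — for each edge of G1, its image is an edge of G2:
  (0,6) → (φ(0),φ(6)) = (1,4) ∈ E(G2) ✓
  (0,8) → (φ(0),φ(8)) = (1,2) ∈ E(G2) ✓
  (1,4) → (φ(1),φ(4)) = (0,8) ∈ E(G2) ✓
  (1,5) → (φ(1),φ(5)) = (0,9) ∈ E(G2) ✓
  (1,8) → (φ(1),φ(8)) = (0,2) ∈ E(G2) ✓
  (2,3) → (φ(2),φ(3)) = (3,7) ∈ E(G2) ✓
  (2,4) → (φ(2),φ(4)) = (3,8) ∈ E(G2) ✓
  (2,7) → (φ(2),φ(7)) = (3,6) ∈ E(G2) ✓
  (2,8) → (φ(2),φ(8)) = (2,3) ∈ E(G2) ✓
  (3,4) → (φ(3),φ(4)) = (7,8) ∈ E(G2) ✓
  (3,6) → (φ(3),φ(6)) = (4,7) ∈ E(G2) ✓
  (3,7) → (φ(3),φ(7)) = (6,7) ∈ E(G2) ✓
  (3,9) → (φ(3),φ(9)) = (5,7) ∈ E(G2) ✓
  (4,6) → (φ(4),φ(6)) = (4,8) ∈ E(G2) ✓
  (4,7) → (φ(4),φ(7)) = (6,8) ∈ E(G2) ✓
  (4,8) → (φ(4),φ(8)) = (2,8) ∈ E(G2) ✓
  (4,9) → (φ(4),φ(9)) = (5,8) ∈ E(G2) ✓
  (6,8) → (φ(6),φ(8)) = (2,4) ∈ E(G2) ✓
  (7,9) → (φ(7),φ(9)) = (5,6) ∈ E(G2) ✓
  (8,9) → (φ(8),φ(9)) = (2,5) ∈ E(G2) ✓
All 20 edges of G1 map to edges of G2, and |E(G1)| = |E(G2)| = 20, so φ is a bijection on edges as well as vertices. Hence G1 ≅ G2.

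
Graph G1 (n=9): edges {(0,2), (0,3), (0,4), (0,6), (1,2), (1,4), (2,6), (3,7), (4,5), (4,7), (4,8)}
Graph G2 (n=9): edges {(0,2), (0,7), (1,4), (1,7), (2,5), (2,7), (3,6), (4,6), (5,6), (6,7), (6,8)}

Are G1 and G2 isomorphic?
Yes, isomorphic

The graphs are isomorphic.
One valid mapping φ: V(G1) → V(G2): 0→7, 1→5, 2→2, 3→1, 4→6, 5→8, 6→0, 7→4, 8→3

Verify φ preserves adjacency — for each edge of G1, its image is an edge of G2:
  (0,2) → (φ(0),φ(2)) = (2,7) ∈ E(G2) ✓
  (0,3) → (φ(0),φ(3)) = (1,7) ∈ E(G2) ✓
  (0,4) → (φ(0),φ(4)) = (6,7) ∈ E(G2) ✓
  (0,6) → (φ(0),φ(6)) = (0,7) ∈ E(G2) ✓
  (1,2) → (φ(1),φ(2)) = (2,5) ∈ E(G2) ✓
  (1,4) → (φ(1),φ(4)) = (5,6) ∈ E(G2) ✓
  (2,6) → (φ(2),φ(6)) = (0,2) ∈ E(G2) ✓
  (3,7) → (φ(3),φ(7)) = (1,4) ∈ E(G2) ✓
  (4,5) → (φ(4),φ(5)) = (6,8) ∈ E(G2) ✓
  (4,7) → (φ(4),φ(7)) = (4,6) ∈ E(G2) ✓
  (4,8) → (φ(4),φ(8)) = (3,6) ∈ E(G2) ✓
All 11 edges of G1 map to edges of G2, and |E(G1)| = |E(G2)| = 11, so φ is a bijection on edges as well as vertices. Hence G1 ≅ G2.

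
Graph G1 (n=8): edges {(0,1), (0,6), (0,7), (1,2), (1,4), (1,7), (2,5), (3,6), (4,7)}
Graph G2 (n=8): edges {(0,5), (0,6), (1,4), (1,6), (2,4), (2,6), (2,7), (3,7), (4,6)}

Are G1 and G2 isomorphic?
Yes, isomorphic

The graphs are isomorphic.
One valid mapping φ: V(G1) → V(G2): 0→2, 1→6, 2→0, 3→3, 4→1, 5→5, 6→7, 7→4

Verify φ preserves adjacency — for each edge of G1, its image is an edge of G2:
  (0,1) → (φ(0),φ(1)) = (2,6) ∈ E(G2) ✓
  (0,6) → (φ(0),φ(6)) = (2,7) ∈ E(G2) ✓
  (0,7) → (φ(0),φ(7)) = (2,4) ∈ E(G2) ✓
  (1,2) → (φ(1),φ(2)) = (0,6) ∈ E(G2) ✓
  (1,4) → (φ(1),φ(4)) = (1,6) ∈ E(G2) ✓
  (1,7) → (φ(1),φ(7)) = (4,6) ∈ E(G2) ✓
  (2,5) → (φ(2),φ(5)) = (0,5) ∈ E(G2) ✓
  (3,6) → (φ(3),φ(6)) = (3,7) ∈ E(G2) ✓
  (4,7) → (φ(4),φ(7)) = (1,4) ∈ E(G2) ✓
All 9 edges of G1 map to edges of G2, and |E(G1)| = |E(G2)| = 9, so φ is a bijection on edges as well as vertices. Hence G1 ≅ G2.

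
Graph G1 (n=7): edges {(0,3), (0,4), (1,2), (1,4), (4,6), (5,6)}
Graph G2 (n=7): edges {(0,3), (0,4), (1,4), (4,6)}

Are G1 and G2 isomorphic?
No, not isomorphic

The graphs are NOT isomorphic.

Counting edges: G1 has 6 edge(s); G2 has 4 edge(s).
Edge count is an isomorphism invariant (a bijection on vertices induces a bijection on edges), so differing edge counts rule out isomorphism.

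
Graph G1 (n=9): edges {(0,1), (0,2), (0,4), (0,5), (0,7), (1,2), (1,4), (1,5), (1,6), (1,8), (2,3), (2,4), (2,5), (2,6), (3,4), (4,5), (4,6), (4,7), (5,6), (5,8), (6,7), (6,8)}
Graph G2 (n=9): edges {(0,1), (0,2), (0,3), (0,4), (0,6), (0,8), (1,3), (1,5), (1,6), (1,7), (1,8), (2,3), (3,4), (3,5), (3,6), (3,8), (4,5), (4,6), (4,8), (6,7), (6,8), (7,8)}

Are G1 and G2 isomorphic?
Yes, isomorphic

The graphs are isomorphic.
One valid mapping φ: V(G1) → V(G2): 0→4, 1→6, 2→0, 3→2, 4→3, 5→8, 6→1, 7→5, 8→7

Verify φ preserves adjacency — for each edge of G1, its image is an edge of G2:
  (0,1) → (φ(0),φ(1)) = (4,6) ∈ E(G2) ✓
  (0,2) → (φ(0),φ(2)) = (0,4) ∈ E(G2) ✓
  (0,4) → (φ(0),φ(4)) = (3,4) ∈ E(G2) ✓
  (0,5) → (φ(0),φ(5)) = (4,8) ∈ E(G2) ✓
  (0,7) → (φ(0),φ(7)) = (4,5) ∈ E(G2) ✓
  (1,2) → (φ(1),φ(2)) = (0,6) ∈ E(G2) ✓
  (1,4) → (φ(1),φ(4)) = (3,6) ∈ E(G2) ✓
  (1,5) → (φ(1),φ(5)) = (6,8) ∈ E(G2) ✓
  (1,6) → (φ(1),φ(6)) = (1,6) ∈ E(G2) ✓
  (1,8) → (φ(1),φ(8)) = (6,7) ∈ E(G2) ✓
  (2,3) → (φ(2),φ(3)) = (0,2) ∈ E(G2) ✓
  (2,4) → (φ(2),φ(4)) = (0,3) ∈ E(G2) ✓
  (2,5) → (φ(2),φ(5)) = (0,8) ∈ E(G2) ✓
  (2,6) → (φ(2),φ(6)) = (0,1) ∈ E(G2) ✓
  (3,4) → (φ(3),φ(4)) = (2,3) ∈ E(G2) ✓
  (4,5) → (φ(4),φ(5)) = (3,8) ∈ E(G2) ✓
  (4,6) → (φ(4),φ(6)) = (1,3) ∈ E(G2) ✓
  (4,7) → (φ(4),φ(7)) = (3,5) ∈ E(G2) ✓
  (5,6) → (φ(5),φ(6)) = (1,8) ∈ E(G2) ✓
  (5,8) → (φ(5),φ(8)) = (7,8) ∈ E(G2) ✓
  (6,7) → (φ(6),φ(7)) = (1,5) ∈ E(G2) ✓
  (6,8) → (φ(6),φ(8)) = (1,7) ∈ E(G2) ✓
All 22 edges of G1 map to edges of G2, and |E(G1)| = |E(G2)| = 22, so φ is a bijection on edges as well as vertices. Hence G1 ≅ G2.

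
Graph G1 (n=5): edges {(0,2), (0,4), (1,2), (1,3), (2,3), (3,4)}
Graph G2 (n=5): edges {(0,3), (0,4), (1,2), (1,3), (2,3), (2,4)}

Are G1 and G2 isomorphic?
Yes, isomorphic

The graphs are isomorphic.
One valid mapping φ: V(G1) → V(G2): 0→0, 1→1, 2→3, 3→2, 4→4

Verify φ preserves adjacency — for each edge of G1, its image is an edge of G2:
  (0,2) → (φ(0),φ(2)) = (0,3) ∈ E(G2) ✓
  (0,4) → (φ(0),φ(4)) = (0,4) ∈ E(G2) ✓
  (1,2) → (φ(1),φ(2)) = (1,3) ∈ E(G2) ✓
  (1,3) → (φ(1),φ(3)) = (1,2) ∈ E(G2) ✓
  (2,3) → (φ(2),φ(3)) = (2,3) ∈ E(G2) ✓
  (3,4) → (φ(3),φ(4)) = (2,4) ∈ E(G2) ✓
All 6 edges of G1 map to edges of G2, and |E(G1)| = |E(G2)| = 6, so φ is a bijection on edges as well as vertices. Hence G1 ≅ G2.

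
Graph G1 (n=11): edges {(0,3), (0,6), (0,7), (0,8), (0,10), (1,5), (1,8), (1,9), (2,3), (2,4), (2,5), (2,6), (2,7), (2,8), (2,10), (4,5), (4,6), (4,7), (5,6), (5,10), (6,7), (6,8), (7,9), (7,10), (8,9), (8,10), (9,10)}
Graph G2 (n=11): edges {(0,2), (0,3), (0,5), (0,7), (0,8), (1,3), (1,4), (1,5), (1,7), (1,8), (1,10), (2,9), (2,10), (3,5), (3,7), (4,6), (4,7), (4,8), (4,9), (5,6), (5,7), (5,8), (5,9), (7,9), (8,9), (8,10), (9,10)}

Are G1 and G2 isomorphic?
Yes, isomorphic

The graphs are isomorphic.
One valid mapping φ: V(G1) → V(G2): 0→4, 1→2, 2→5, 3→6, 4→3, 5→0, 6→7, 7→1, 8→9, 9→10, 10→8

Verify φ preserves adjacency — for each edge of G1, its image is an edge of G2:
  (0,3) → (φ(0),φ(3)) = (4,6) ∈ E(G2) ✓
  (0,6) → (φ(0),φ(6)) = (4,7) ∈ E(G2) ✓
  (0,7) → (φ(0),φ(7)) = (1,4) ∈ E(G2) ✓
  (0,8) → (φ(0),φ(8)) = (4,9) ∈ E(G2) ✓
  (0,10) → (φ(0),φ(10)) = (4,8) ∈ E(G2) ✓
  (1,5) → (φ(1),φ(5)) = (0,2) ∈ E(G2) ✓
  (1,8) → (φ(1),φ(8)) = (2,9) ∈ E(G2) ✓
  (1,9) → (φ(1),φ(9)) = (2,10) ∈ E(G2) ✓
  (2,3) → (φ(2),φ(3)) = (5,6) ∈ E(G2) ✓
  (2,4) → (φ(2),φ(4)) = (3,5) ∈ E(G2) ✓
  (2,5) → (φ(2),φ(5)) = (0,5) ∈ E(G2) ✓
  (2,6) → (φ(2),φ(6)) = (5,7) ∈ E(G2) ✓
  (2,7) → (φ(2),φ(7)) = (1,5) ∈ E(G2) ✓
  (2,8) → (φ(2),φ(8)) = (5,9) ∈ E(G2) ✓
  (2,10) → (φ(2),φ(10)) = (5,8) ∈ E(G2) ✓
  (4,5) → (φ(4),φ(5)) = (0,3) ∈ E(G2) ✓
  (4,6) → (φ(4),φ(6)) = (3,7) ∈ E(G2) ✓
  (4,7) → (φ(4),φ(7)) = (1,3) ∈ E(G2) ✓
  (5,6) → (φ(5),φ(6)) = (0,7) ∈ E(G2) ✓
  (5,10) → (φ(5),φ(10)) = (0,8) ∈ E(G2) ✓
  (6,7) → (φ(6),φ(7)) = (1,7) ∈ E(G2) ✓
  (6,8) → (φ(6),φ(8)) = (7,9) ∈ E(G2) ✓
  (7,9) → (φ(7),φ(9)) = (1,10) ∈ E(G2) ✓
  (7,10) → (φ(7),φ(10)) = (1,8) ∈ E(G2) ✓
  (8,9) → (φ(8),φ(9)) = (9,10) ∈ E(G2) ✓
  (8,10) → (φ(8),φ(10)) = (8,9) ∈ E(G2) ✓
  (9,10) → (φ(9),φ(10)) = (8,10) ∈ E(G2) ✓
All 27 edges of G1 map to edges of G2, and |E(G1)| = |E(G2)| = 27, so φ is a bijection on edges as well as vertices. Hence G1 ≅ G2.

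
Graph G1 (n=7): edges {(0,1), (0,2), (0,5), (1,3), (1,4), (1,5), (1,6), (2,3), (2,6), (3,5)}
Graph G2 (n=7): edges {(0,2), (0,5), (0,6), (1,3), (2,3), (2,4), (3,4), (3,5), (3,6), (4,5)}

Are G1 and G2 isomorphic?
Yes, isomorphic

The graphs are isomorphic.
One valid mapping φ: V(G1) → V(G2): 0→5, 1→3, 2→0, 3→2, 4→1, 5→4, 6→6

Verify φ preserves adjacency — for each edge of G1, its image is an edge of G2:
  (0,1) → (φ(0),φ(1)) = (3,5) ∈ E(G2) ✓
  (0,2) → (φ(0),φ(2)) = (0,5) ∈ E(G2) ✓
  (0,5) → (φ(0),φ(5)) = (4,5) ∈ E(G2) ✓
  (1,3) → (φ(1),φ(3)) = (2,3) ∈ E(G2) ✓
  (1,4) → (φ(1),φ(4)) = (1,3) ∈ E(G2) ✓
  (1,5) → (φ(1),φ(5)) = (3,4) ∈ E(G2) ✓
  (1,6) → (φ(1),φ(6)) = (3,6) ∈ E(G2) ✓
  (2,3) → (φ(2),φ(3)) = (0,2) ∈ E(G2) ✓
  (2,6) → (φ(2),φ(6)) = (0,6) ∈ E(G2) ✓
  (3,5) → (φ(3),φ(5)) = (2,4) ∈ E(G2) ✓
All 10 edges of G1 map to edges of G2, and |E(G1)| = |E(G2)| = 10, so φ is a bijection on edges as well as vertices. Hence G1 ≅ G2.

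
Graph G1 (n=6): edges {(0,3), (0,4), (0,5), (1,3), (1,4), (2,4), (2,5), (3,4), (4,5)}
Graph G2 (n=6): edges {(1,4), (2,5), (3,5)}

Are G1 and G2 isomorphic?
No, not isomorphic

The graphs are NOT isomorphic.

Connected components of G1: 1 component(s) with vertex sets [[0, 1, 2, 3, 4, 5]], sizes [6].
Connected components of G2: 3 component(s) with vertex sets [[0], [1, 4], [2, 3, 5]], sizes [1, 2, 3].
The number of connected components (and the multiset of component sizes) is an isomorphism invariant — an isomorphism maps each component of G1 bijectively onto a component of G2. Since G1 has 1 component(s) and G2 has 3, they cannot be isomorphic.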